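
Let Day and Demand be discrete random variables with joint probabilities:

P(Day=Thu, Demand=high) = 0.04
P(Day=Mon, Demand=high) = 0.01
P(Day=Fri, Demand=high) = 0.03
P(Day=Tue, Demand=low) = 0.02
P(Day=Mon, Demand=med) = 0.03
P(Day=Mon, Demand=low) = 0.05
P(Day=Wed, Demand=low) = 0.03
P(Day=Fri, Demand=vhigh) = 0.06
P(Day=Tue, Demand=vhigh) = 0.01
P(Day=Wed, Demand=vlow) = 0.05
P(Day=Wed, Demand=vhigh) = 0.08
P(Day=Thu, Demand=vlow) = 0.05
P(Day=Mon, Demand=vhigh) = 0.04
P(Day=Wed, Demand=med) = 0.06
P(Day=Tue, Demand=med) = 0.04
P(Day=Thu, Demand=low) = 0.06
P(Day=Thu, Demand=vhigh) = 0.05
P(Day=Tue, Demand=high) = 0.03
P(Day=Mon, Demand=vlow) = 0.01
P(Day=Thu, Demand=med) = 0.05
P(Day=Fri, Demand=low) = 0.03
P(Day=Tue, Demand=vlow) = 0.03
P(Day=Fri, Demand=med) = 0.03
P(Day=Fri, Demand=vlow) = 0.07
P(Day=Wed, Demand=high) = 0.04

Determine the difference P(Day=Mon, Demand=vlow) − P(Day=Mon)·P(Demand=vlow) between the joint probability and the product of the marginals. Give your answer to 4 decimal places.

-0.0194

P(Day=Mon) = 0.01 + 0.05 + 0.03 + 0.01 + 0.04 = 0.14.
P(Demand=vlow) = 0.01 + 0.03 + 0.05 + 0.05 + 0.07 = 0.21.
P(Day=Mon, Demand=vlow) − P(Day=Mon)P(Demand=vlow) = 0.01 − 0.14×0.21 = -0.0194.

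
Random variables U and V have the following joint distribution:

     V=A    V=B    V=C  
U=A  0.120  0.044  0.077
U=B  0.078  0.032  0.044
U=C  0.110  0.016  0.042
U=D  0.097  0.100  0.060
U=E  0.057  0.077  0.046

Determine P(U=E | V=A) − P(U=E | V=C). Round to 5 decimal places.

-0.04763

P(V=A) = 0.120 + 0.078 + 0.110 + 0.097 + 0.057 = 0.462; P(U=E | V=A) = 0.057/0.462 = 0.123377.
P(V=C) = 0.077 + 0.044 + 0.042 + 0.060 + 0.046 = 0.269; P(U=E | V=C) = 0.046/0.269 = 0.171004.
Difference = -0.04763.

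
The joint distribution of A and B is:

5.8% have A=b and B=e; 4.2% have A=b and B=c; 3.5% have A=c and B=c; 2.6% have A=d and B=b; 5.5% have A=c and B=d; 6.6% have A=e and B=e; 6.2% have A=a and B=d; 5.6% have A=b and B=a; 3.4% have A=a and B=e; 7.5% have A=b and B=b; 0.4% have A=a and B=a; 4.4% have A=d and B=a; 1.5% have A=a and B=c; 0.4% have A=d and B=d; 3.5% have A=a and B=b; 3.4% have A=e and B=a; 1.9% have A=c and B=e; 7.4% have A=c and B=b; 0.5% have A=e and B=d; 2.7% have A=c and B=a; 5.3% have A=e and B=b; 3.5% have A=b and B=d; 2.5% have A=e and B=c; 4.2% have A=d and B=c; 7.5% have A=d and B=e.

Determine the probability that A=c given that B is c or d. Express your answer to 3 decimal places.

0.281

P(B=c) = 0.015 + 0.042 + 0.035 + 0.042 + 0.025 = 0.159.
P(B=d) = 0.062 + 0.035 + 0.055 + 0.004 + 0.005 = 0.161.
P(B ∈ {c, d}) = 0.159 + 0.161 = 0.320; P(A=c, B ∈ {c, d}) = 0.035 + 0.055 = 0.090.
P(A=c | B ∈ {c, d}) = 0.090/0.320 = 0.281.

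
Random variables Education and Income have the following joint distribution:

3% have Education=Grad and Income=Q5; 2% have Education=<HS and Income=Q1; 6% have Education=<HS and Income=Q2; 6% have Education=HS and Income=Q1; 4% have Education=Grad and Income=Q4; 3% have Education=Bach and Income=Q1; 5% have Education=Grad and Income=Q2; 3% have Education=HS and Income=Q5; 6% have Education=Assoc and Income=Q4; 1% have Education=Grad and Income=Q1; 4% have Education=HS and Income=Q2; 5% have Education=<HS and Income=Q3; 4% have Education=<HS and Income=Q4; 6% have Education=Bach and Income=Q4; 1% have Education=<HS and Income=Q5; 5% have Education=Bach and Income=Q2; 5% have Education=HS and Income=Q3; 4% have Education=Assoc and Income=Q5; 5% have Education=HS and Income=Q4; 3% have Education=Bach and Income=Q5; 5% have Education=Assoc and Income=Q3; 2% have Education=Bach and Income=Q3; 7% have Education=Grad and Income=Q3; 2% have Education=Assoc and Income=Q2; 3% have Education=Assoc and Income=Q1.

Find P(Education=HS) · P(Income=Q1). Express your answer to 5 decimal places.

P(Education=HS) = 0.06 + 0.04 + 0.05 + 0.05 + 0.03 = 0.23.
P(Income=Q1) = 0.02 + 0.06 + 0.03 + 0.03 + 0.01 = 0.15.
Product: 0.23 × 0.15 = 0.03450.

0.03450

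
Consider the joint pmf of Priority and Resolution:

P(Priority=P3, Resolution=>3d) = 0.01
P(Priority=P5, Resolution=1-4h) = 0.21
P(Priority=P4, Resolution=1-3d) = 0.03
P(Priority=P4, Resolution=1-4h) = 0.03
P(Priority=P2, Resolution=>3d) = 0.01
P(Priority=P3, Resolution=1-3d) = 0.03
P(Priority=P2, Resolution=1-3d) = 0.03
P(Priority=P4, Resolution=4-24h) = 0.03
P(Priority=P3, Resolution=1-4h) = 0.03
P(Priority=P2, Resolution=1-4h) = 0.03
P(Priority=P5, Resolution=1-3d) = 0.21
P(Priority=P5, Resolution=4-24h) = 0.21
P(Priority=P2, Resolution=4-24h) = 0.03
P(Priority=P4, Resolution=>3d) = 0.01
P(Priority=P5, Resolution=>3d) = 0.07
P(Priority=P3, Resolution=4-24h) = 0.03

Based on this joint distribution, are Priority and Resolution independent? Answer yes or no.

Every cell satisfies P(Priority,Resolution) = P(Priority)·P(Resolution). For instance P(Priority=P2) = 0.10, P(Resolution=1-4h) = 0.30, and 0.10×0.30 = 0.03 matches the joint entry. So Priority and Resolution are independent.

yes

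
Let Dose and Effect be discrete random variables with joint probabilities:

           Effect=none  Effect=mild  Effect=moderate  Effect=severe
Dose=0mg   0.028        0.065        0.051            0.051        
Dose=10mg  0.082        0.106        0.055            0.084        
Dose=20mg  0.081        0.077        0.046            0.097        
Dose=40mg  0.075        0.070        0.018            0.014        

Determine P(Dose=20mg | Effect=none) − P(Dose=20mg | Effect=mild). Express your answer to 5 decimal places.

0.06237

P(Effect=none) = 0.028 + 0.082 + 0.081 + 0.075 = 0.266; P(Dose=20mg | Effect=none) = 0.081/0.266 = 0.304511.
P(Effect=mild) = 0.065 + 0.106 + 0.077 + 0.070 = 0.318; P(Dose=20mg | Effect=mild) = 0.077/0.318 = 0.242138.
Difference = 0.06237.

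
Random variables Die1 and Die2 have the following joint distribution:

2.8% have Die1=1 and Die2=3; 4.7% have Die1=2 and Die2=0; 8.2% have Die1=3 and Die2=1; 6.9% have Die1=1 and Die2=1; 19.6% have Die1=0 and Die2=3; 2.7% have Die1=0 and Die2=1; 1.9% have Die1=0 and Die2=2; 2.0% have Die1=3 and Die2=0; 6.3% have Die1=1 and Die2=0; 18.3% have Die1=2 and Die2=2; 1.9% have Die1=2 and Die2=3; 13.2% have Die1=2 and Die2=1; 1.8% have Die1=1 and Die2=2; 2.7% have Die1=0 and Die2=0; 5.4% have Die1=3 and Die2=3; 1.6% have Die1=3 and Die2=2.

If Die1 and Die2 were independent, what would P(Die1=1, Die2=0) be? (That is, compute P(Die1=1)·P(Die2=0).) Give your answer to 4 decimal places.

0.0279

P(Die1=1) = 0.063 + 0.069 + 0.018 + 0.028 = 0.178.
P(Die2=0) = 0.027 + 0.063 + 0.047 + 0.020 = 0.157.
Product: 0.178 × 0.157 = 0.0279.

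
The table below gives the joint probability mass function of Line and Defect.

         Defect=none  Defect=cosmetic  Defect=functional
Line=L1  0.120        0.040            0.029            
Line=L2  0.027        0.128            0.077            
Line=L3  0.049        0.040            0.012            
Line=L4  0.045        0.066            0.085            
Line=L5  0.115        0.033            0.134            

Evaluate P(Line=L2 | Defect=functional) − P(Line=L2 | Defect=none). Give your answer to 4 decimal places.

P(Defect=functional) = 0.029 + 0.077 + 0.012 + 0.085 + 0.134 = 0.337; P(Line=L2 | Defect=functional) = 0.077/0.337 = 0.22849.
P(Defect=none) = 0.120 + 0.027 + 0.049 + 0.045 + 0.115 = 0.356; P(Line=L2 | Defect=none) = 0.027/0.356 = 0.07584.
Difference = 0.1526.

0.1526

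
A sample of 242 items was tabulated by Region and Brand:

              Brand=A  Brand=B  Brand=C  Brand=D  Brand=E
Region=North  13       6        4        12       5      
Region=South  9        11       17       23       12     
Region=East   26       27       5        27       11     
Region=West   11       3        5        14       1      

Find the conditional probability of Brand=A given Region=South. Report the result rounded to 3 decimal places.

0.125

Total with Region=South: 9 + 11 + 17 + 23 + 12 = 72.
P(Brand=A | Region=South) = 9/72 = 0.125.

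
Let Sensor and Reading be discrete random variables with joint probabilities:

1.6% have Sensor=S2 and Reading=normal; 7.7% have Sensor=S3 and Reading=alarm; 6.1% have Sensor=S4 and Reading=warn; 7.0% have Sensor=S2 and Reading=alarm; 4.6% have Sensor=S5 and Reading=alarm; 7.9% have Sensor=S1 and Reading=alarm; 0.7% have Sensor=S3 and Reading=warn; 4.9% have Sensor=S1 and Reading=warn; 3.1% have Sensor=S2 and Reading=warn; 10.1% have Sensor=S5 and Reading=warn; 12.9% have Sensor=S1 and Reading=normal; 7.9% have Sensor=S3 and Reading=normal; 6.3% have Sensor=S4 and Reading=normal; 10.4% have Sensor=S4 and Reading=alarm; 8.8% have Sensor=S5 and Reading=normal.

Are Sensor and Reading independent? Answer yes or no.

no

P(Sensor=S5) = 0.235 and P(Reading=warn) = 0.249, so their product is 0.05852, but P(Sensor=S5, Reading=warn) = 0.101. Since these differ, Sensor and Reading are not independent.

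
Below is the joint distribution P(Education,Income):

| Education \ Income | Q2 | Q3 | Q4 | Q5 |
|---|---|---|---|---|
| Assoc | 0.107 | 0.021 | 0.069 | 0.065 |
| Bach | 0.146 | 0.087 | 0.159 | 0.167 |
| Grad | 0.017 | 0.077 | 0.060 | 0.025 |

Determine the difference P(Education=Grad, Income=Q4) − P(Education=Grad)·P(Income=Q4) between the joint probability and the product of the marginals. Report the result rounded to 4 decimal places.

0.0084

P(Education=Grad) = 0.017 + 0.077 + 0.060 + 0.025 = 0.179.
P(Income=Q4) = 0.069 + 0.159 + 0.060 = 0.288.
P(Education=Grad, Income=Q4) − P(Education=Grad)P(Income=Q4) = 0.060 − 0.179×0.288 = 0.0084.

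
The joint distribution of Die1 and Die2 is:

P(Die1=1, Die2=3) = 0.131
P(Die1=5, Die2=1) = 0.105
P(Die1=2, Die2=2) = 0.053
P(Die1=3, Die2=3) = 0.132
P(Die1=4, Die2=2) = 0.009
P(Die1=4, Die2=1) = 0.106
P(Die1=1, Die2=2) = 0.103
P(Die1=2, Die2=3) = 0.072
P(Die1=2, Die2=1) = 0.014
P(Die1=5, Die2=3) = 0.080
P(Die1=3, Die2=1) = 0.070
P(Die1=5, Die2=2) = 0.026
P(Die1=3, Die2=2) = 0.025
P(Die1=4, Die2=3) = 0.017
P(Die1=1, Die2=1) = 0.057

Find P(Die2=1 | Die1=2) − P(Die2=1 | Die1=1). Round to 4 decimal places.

-0.0952

P(Die1=2) = 0.014 + 0.053 + 0.072 = 0.139; P(Die2=1 | Die1=2) = 0.014/0.139 = 0.10072.
P(Die1=1) = 0.057 + 0.103 + 0.131 = 0.291; P(Die2=1 | Die1=1) = 0.057/0.291 = 0.19588.
Difference = -0.0952.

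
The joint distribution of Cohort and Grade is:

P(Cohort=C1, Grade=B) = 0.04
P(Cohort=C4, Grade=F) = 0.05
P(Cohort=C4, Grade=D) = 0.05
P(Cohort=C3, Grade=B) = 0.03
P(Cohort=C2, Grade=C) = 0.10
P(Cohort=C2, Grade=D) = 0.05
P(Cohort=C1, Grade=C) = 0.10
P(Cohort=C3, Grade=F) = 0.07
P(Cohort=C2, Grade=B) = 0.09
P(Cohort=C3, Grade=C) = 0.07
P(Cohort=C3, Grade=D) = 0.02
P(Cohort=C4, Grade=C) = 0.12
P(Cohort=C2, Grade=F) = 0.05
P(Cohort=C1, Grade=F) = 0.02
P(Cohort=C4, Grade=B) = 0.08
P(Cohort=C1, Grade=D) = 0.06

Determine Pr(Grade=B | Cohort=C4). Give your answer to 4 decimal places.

P(Cohort=C4) = 0.08 + 0.12 + 0.05 + 0.05 = 0.30.
P(Grade=B | Cohort=C4) = 0.08/0.30 = 0.2667.

0.2667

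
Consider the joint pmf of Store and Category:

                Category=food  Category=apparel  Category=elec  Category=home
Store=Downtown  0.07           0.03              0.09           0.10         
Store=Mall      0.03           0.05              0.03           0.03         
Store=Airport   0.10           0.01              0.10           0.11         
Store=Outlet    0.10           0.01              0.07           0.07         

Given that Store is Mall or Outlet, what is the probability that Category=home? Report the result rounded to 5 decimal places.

P(Store=Mall) = 0.03 + 0.05 + 0.03 + 0.03 = 0.14.
P(Store=Outlet) = 0.10 + 0.01 + 0.07 + 0.07 = 0.25.
P(Store ∈ {Mall, Outlet}) = 0.14 + 0.25 = 0.39; P(Category=home, Store ∈ {Mall, Outlet}) = 0.03 + 0.07 = 0.10.
P(Category=home | Store ∈ {Mall, Outlet}) = 0.10/0.39 = 0.25641.

0.25641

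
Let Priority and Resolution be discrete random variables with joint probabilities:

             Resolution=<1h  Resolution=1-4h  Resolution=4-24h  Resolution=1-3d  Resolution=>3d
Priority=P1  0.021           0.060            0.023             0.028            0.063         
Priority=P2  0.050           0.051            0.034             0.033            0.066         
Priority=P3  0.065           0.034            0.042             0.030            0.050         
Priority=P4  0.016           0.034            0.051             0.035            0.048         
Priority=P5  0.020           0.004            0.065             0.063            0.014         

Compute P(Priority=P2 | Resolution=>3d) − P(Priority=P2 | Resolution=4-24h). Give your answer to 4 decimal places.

0.1157

P(Resolution=>3d) = 0.063 + 0.066 + 0.050 + 0.048 + 0.014 = 0.241; P(Priority=P2 | Resolution=>3d) = 0.066/0.241 = 0.27386.
P(Resolution=4-24h) = 0.023 + 0.034 + 0.042 + 0.051 + 0.065 = 0.215; P(Priority=P2 | Resolution=4-24h) = 0.034/0.215 = 0.15814.
Difference = 0.1157.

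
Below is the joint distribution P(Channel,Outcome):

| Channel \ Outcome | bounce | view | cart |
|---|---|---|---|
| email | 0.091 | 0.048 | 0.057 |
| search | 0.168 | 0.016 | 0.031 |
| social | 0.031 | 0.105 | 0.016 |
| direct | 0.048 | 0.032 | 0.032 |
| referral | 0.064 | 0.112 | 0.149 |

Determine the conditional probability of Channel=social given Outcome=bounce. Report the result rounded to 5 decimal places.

0.07711

P(Outcome=bounce) = 0.091 + 0.168 + 0.031 + 0.048 + 0.064 = 0.402.
P(Channel=social | Outcome=bounce) = 0.031/0.402 = 0.07711.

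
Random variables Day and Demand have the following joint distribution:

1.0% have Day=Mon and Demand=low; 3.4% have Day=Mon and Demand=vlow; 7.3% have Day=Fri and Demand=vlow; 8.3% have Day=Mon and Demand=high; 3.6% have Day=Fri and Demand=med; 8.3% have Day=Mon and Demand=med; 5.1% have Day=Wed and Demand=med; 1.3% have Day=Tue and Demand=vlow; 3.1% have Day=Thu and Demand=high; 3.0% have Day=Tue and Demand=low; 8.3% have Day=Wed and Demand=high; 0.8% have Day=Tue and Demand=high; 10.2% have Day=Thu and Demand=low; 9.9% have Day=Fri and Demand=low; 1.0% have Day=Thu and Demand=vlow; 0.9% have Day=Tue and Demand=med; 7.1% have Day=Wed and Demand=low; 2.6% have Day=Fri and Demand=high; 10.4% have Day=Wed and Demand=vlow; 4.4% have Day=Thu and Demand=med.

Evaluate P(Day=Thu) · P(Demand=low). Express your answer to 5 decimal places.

0.05834

P(Day=Thu) = 0.010 + 0.102 + 0.044 + 0.031 = 0.187.
P(Demand=low) = 0.010 + 0.030 + 0.071 + 0.102 + 0.099 = 0.312.
Product: 0.187 × 0.312 = 0.05834.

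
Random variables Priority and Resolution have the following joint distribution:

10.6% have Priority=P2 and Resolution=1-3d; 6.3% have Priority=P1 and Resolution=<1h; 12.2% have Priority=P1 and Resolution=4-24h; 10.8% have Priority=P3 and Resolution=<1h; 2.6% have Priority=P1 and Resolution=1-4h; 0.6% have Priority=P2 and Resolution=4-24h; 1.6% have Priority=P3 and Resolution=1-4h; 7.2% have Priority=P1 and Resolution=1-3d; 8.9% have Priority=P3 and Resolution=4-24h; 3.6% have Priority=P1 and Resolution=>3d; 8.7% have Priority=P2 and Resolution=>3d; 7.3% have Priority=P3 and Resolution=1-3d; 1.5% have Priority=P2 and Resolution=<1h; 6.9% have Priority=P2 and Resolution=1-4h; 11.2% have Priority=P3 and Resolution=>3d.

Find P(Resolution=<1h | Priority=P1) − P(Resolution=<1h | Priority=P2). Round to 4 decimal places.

P(Priority=P1) = 0.063 + 0.026 + 0.122 + 0.072 + 0.036 = 0.319; P(Resolution=<1h | Priority=P1) = 0.063/0.319 = 0.19749.
P(Priority=P2) = 0.015 + 0.069 + 0.006 + 0.106 + 0.087 = 0.283; P(Resolution=<1h | Priority=P2) = 0.015/0.283 = 0.05300.
Difference = 0.1445.

0.1445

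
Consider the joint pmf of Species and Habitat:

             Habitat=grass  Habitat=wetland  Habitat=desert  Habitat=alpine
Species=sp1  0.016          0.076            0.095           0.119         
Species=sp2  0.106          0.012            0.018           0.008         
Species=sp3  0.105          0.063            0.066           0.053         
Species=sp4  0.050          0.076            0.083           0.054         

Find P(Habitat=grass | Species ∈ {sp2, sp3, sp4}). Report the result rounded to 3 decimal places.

P(Species=sp2) = 0.106 + 0.012 + 0.018 + 0.008 = 0.144.
P(Species=sp3) = 0.105 + 0.063 + 0.066 + 0.053 = 0.287.
P(Species=sp4) = 0.050 + 0.076 + 0.083 + 0.054 = 0.263.
P(Species ∈ {sp2, sp3, sp4}) = 0.144 + 0.287 + 0.263 = 0.694; P(Habitat=grass, Species ∈ {sp2, sp3, sp4}) = 0.106 + 0.105 + 0.050 = 0.261.
P(Habitat=grass | Species ∈ {sp2, sp3, sp4}) = 0.261/0.694 = 0.376.

0.376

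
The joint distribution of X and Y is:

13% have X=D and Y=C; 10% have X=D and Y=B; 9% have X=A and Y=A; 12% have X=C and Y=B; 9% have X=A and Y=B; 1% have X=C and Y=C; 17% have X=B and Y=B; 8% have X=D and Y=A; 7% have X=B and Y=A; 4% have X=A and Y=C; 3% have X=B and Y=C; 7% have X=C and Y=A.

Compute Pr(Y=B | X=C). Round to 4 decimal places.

P(X=C) = 0.07 + 0.12 + 0.01 = 0.20.
P(Y=B | X=C) = 0.12/0.20 = 0.6000.

0.6000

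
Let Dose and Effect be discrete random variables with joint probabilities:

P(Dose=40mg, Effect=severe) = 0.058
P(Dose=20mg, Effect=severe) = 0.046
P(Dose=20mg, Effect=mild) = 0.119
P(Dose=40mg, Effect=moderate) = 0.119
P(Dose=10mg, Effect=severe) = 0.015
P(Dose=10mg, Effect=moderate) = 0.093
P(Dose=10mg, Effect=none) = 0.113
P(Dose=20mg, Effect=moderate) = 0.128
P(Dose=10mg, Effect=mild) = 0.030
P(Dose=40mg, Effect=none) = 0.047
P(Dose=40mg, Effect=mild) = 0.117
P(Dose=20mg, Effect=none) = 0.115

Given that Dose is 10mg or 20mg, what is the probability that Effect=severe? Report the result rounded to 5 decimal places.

P(Dose=10mg) = 0.113 + 0.030 + 0.093 + 0.015 = 0.251.
P(Dose=20mg) = 0.115 + 0.119 + 0.128 + 0.046 = 0.408.
P(Dose ∈ {10mg, 20mg}) = 0.251 + 0.408 = 0.659; P(Effect=severe, Dose ∈ {10mg, 20mg}) = 0.015 + 0.046 = 0.061.
P(Effect=severe | Dose ∈ {10mg, 20mg}) = 0.061/0.659 = 0.09256.

0.09256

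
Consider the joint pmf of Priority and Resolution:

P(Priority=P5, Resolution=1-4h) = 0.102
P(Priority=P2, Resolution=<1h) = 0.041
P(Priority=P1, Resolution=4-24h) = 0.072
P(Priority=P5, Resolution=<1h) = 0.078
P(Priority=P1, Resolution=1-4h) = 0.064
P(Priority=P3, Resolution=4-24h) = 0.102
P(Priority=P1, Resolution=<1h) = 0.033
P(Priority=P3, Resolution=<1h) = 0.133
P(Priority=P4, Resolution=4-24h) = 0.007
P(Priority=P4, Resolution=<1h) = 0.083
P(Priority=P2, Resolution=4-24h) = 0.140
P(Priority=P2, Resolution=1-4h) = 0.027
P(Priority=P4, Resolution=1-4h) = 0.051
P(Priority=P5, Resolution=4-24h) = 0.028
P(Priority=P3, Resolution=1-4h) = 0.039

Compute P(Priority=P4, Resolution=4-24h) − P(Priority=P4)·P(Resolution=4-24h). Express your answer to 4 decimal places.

P(Priority=P4) = 0.083 + 0.051 + 0.007 = 0.141.
P(Resolution=4-24h) = 0.072 + 0.140 + 0.102 + 0.007 + 0.028 = 0.349.
P(Priority=P4, Resolution=4-24h) − P(Priority=P4)P(Resolution=4-24h) = 0.007 − 0.141×0.349 = -0.0422.

-0.0422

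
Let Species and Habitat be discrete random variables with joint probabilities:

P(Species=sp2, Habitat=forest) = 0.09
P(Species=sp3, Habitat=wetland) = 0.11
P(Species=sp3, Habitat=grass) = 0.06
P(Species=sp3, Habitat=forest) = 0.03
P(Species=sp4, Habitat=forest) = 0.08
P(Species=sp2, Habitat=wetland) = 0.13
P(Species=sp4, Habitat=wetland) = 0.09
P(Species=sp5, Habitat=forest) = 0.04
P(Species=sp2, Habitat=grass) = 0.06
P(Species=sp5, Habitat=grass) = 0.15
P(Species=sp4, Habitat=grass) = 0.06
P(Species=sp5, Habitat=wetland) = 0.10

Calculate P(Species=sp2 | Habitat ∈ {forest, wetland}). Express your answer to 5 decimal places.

0.32836

P(Habitat=forest) = 0.09 + 0.03 + 0.08 + 0.04 = 0.24.
P(Habitat=wetland) = 0.13 + 0.11 + 0.09 + 0.10 = 0.43.
P(Habitat ∈ {forest, wetland}) = 0.24 + 0.43 = 0.67; P(Species=sp2, Habitat ∈ {forest, wetland}) = 0.09 + 0.13 = 0.22.
P(Species=sp2 | Habitat ∈ {forest, wetland}) = 0.22/0.67 = 0.32836.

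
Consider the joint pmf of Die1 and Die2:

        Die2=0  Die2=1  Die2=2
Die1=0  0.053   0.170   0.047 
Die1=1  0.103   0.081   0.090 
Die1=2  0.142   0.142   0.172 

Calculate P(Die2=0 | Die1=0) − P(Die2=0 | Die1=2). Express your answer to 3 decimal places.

P(Die1=0) = 0.053 + 0.170 + 0.047 = 0.270; P(Die2=0 | Die1=0) = 0.053/0.270 = 0.1963.
P(Die1=2) = 0.142 + 0.142 + 0.172 = 0.456; P(Die2=0 | Die1=2) = 0.142/0.456 = 0.3114.
Difference = -0.115.

-0.115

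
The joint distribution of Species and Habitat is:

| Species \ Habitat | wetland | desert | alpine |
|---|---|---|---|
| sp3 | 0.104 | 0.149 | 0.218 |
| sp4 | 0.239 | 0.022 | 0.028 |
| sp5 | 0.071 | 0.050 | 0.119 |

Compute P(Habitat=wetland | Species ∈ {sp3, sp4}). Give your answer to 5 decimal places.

P(Species=sp3) = 0.104 + 0.149 + 0.218 = 0.471.
P(Species=sp4) = 0.239 + 0.022 + 0.028 = 0.289.
P(Species ∈ {sp3, sp4}) = 0.471 + 0.289 = 0.760; P(Habitat=wetland, Species ∈ {sp3, sp4}) = 0.104 + 0.239 = 0.343.
P(Habitat=wetland | Species ∈ {sp3, sp4}) = 0.343/0.760 = 0.45132.

0.45132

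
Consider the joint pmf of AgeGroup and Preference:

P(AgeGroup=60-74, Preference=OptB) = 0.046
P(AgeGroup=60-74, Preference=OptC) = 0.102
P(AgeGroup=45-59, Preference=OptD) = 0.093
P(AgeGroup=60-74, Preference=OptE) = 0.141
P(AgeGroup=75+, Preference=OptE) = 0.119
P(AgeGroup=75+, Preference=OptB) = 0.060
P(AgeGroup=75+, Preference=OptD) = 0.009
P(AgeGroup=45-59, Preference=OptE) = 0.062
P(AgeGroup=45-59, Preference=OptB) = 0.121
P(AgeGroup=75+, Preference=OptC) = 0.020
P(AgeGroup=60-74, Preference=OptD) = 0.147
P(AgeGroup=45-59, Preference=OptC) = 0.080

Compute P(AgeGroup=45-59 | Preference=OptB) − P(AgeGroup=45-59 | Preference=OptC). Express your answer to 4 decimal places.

0.1370

P(Preference=OptB) = 0.121 + 0.046 + 0.060 = 0.227; P(AgeGroup=45-59 | Preference=OptB) = 0.121/0.227 = 0.53304.
P(Preference=OptC) = 0.080 + 0.102 + 0.020 = 0.202; P(AgeGroup=45-59 | Preference=OptC) = 0.080/0.202 = 0.39604.
Difference = 0.1370.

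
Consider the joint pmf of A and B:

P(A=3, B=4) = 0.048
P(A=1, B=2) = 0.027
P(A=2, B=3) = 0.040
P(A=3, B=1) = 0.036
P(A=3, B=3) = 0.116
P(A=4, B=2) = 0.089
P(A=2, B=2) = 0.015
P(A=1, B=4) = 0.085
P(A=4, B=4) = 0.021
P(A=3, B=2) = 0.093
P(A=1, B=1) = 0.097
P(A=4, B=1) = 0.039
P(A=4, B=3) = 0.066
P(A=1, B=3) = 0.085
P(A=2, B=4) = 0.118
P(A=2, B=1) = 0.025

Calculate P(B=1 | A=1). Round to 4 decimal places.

0.3299

P(A=1) = 0.097 + 0.027 + 0.085 + 0.085 = 0.294.
P(B=1 | A=1) = 0.097/0.294 = 0.3299.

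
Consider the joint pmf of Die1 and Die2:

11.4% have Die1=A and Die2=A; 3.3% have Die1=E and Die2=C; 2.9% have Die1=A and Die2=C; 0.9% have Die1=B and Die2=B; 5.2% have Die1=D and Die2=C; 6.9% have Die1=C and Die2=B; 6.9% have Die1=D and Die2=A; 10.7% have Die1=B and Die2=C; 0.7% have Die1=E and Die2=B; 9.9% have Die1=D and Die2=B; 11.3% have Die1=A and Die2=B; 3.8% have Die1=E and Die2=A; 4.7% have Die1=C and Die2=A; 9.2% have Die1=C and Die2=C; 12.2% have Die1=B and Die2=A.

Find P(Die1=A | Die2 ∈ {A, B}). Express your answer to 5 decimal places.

0.33042

P(Die2=A) = 0.114 + 0.122 + 0.047 + 0.069 + 0.038 = 0.390.
P(Die2=B) = 0.113 + 0.009 + 0.069 + 0.099 + 0.007 = 0.297.
P(Die2 ∈ {A, B}) = 0.390 + 0.297 = 0.687; P(Die1=A, Die2 ∈ {A, B}) = 0.114 + 0.113 = 0.227.
P(Die1=A | Die2 ∈ {A, B}) = 0.227/0.687 = 0.33042.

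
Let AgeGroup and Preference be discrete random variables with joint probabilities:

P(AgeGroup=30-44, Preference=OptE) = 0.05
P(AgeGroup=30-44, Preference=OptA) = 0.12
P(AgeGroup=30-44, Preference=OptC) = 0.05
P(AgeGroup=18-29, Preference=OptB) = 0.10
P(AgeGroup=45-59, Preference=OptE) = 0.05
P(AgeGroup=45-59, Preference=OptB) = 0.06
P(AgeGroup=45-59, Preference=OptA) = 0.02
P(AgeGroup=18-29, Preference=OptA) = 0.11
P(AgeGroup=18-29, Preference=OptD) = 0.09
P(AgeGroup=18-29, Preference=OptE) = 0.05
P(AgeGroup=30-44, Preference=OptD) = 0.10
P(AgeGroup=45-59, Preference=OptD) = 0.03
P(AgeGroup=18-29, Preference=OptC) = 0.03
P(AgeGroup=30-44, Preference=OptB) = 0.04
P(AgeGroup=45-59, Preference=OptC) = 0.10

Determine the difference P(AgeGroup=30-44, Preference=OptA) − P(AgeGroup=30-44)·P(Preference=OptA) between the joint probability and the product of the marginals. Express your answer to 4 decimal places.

0.0300

P(AgeGroup=30-44) = 0.12 + 0.04 + 0.05 + 0.10 + 0.05 = 0.36.
P(Preference=OptA) = 0.11 + 0.12 + 0.02 = 0.25.
P(AgeGroup=30-44, Preference=OptA) − P(AgeGroup=30-44)P(Preference=OptA) = 0.12 − 0.36×0.25 = 0.0300.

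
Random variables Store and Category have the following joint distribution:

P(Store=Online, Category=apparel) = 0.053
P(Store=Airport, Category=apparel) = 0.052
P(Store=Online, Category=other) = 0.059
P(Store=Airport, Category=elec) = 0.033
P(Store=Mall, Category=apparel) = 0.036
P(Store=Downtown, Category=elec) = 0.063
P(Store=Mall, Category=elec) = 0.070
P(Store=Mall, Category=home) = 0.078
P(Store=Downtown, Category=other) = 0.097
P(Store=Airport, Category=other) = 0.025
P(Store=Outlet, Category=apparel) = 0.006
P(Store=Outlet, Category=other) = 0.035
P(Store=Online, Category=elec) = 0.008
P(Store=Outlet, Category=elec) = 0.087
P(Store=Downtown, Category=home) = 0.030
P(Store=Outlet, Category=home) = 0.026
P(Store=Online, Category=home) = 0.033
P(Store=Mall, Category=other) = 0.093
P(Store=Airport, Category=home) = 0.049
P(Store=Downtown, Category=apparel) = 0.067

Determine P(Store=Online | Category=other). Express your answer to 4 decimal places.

P(Category=other) = 0.097 + 0.093 + 0.025 + 0.035 + 0.059 = 0.309.
P(Store=Online | Category=other) = 0.059/0.309 = 0.1909.

0.1909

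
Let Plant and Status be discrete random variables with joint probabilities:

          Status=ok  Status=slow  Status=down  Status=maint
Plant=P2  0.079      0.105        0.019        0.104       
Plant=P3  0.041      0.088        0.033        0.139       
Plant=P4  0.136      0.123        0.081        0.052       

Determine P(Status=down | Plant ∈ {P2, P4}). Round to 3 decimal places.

0.143

P(Plant=P2) = 0.079 + 0.105 + 0.019 + 0.104 = 0.307.
P(Plant=P4) = 0.136 + 0.123 + 0.081 + 0.052 = 0.392.
P(Plant ∈ {P2, P4}) = 0.307 + 0.392 = 0.699; P(Status=down, Plant ∈ {P2, P4}) = 0.019 + 0.081 = 0.100.
P(Status=down | Plant ∈ {P2, P4}) = 0.100/0.699 = 0.143.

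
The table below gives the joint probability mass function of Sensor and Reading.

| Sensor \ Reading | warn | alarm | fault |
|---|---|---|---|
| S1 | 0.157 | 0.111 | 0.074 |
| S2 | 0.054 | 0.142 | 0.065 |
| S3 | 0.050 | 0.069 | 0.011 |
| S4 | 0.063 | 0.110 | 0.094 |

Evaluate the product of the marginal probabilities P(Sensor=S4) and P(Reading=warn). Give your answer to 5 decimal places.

P(Sensor=S4) = 0.063 + 0.110 + 0.094 = 0.267.
P(Reading=warn) = 0.157 + 0.054 + 0.050 + 0.063 = 0.324.
Product: 0.267 × 0.324 = 0.08651.

0.08651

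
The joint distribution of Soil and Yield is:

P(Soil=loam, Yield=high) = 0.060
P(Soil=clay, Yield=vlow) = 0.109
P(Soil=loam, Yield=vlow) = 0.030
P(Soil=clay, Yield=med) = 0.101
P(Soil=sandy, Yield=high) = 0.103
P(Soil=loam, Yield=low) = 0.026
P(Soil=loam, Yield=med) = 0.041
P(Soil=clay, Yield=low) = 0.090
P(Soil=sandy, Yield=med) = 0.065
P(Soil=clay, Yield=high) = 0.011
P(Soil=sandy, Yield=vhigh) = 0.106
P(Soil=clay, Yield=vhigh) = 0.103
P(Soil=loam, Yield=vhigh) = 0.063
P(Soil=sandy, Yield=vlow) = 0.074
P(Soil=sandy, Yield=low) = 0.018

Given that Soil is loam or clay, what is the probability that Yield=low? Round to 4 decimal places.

P(Soil=loam) = 0.030 + 0.026 + 0.041 + 0.060 + 0.063 = 0.220.
P(Soil=clay) = 0.109 + 0.090 + 0.101 + 0.011 + 0.103 = 0.414.
P(Soil ∈ {loam, clay}) = 0.220 + 0.414 = 0.634; P(Yield=low, Soil ∈ {loam, clay}) = 0.026 + 0.090 = 0.116.
P(Yield=low | Soil ∈ {loam, clay}) = 0.116/0.634 = 0.1830.

0.1830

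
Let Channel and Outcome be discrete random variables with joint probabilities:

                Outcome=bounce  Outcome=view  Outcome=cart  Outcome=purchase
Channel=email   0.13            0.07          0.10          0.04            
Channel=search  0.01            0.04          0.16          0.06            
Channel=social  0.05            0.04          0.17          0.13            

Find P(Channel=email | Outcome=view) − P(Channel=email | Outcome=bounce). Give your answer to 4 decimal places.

P(Outcome=view) = 0.07 + 0.04 + 0.04 = 0.15; P(Channel=email | Outcome=view) = 0.07/0.15 = 0.46667.
P(Outcome=bounce) = 0.13 + 0.01 + 0.05 = 0.19; P(Channel=email | Outcome=bounce) = 0.13/0.19 = 0.68421.
Difference = -0.2175.

-0.2175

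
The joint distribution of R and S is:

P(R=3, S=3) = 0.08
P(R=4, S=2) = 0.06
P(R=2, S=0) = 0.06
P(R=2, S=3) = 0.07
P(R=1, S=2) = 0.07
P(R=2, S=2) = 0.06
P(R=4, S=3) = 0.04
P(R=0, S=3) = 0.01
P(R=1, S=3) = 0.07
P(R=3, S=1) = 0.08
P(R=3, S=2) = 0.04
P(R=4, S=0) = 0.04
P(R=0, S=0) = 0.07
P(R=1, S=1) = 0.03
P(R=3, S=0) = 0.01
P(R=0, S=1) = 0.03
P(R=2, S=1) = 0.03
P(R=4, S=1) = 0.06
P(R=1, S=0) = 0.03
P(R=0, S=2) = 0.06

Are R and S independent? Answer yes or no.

P(R=0) = 0.17 and P(S=3) = 0.27, so their product is 0.0459, but P(R=0, S=3) = 0.01. Since these differ, R and S are not independent.

no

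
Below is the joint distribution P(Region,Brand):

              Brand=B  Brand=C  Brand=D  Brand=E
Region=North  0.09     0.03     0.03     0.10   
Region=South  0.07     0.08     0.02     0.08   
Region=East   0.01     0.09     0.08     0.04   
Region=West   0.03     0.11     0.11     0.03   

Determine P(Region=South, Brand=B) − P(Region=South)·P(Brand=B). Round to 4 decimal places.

P(Region=South) = 0.07 + 0.08 + 0.02 + 0.08 = 0.25.
P(Brand=B) = 0.09 + 0.07 + 0.01 + 0.03 = 0.20.
P(Region=South, Brand=B) − P(Region=South)P(Brand=B) = 0.07 − 0.25×0.20 = 0.0200.

0.0200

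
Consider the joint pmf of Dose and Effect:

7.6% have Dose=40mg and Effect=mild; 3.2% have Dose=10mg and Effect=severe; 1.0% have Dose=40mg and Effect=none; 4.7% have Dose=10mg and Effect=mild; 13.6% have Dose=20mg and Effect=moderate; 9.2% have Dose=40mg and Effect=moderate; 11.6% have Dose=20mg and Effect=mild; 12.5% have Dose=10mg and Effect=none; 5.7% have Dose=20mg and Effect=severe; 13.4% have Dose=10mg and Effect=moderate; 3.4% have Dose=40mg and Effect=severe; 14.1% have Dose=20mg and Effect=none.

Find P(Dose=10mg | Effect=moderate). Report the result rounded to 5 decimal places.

P(Effect=moderate) = 0.134 + 0.136 + 0.092 = 0.362.
P(Dose=10mg | Effect=moderate) = 0.134/0.362 = 0.37017.

0.37017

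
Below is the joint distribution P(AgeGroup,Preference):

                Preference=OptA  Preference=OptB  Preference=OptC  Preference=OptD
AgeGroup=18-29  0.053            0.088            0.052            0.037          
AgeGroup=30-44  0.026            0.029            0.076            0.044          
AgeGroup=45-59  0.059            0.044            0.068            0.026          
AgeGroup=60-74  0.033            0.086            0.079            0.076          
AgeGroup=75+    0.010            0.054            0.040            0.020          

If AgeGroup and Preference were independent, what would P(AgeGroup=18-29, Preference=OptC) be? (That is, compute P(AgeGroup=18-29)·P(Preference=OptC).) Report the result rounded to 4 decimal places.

0.0725

P(AgeGroup=18-29) = 0.053 + 0.088 + 0.052 + 0.037 = 0.230.
P(Preference=OptC) = 0.052 + 0.076 + 0.068 + 0.079 + 0.040 = 0.315.
Product: 0.230 × 0.315 = 0.0725.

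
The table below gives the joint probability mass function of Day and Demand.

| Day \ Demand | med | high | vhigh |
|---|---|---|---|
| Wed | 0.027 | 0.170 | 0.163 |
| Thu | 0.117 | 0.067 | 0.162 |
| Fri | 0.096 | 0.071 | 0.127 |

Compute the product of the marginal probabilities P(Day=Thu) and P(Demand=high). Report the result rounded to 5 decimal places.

0.10657

P(Day=Thu) = 0.117 + 0.067 + 0.162 = 0.346.
P(Demand=high) = 0.170 + 0.067 + 0.071 = 0.308.
Product: 0.346 × 0.308 = 0.10657.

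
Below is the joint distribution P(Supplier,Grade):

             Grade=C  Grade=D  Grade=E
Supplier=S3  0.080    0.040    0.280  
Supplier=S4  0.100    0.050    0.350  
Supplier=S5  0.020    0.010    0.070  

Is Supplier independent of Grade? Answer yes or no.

yes

Every cell satisfies P(Supplier,Grade) = P(Supplier)·P(Grade). For instance P(Supplier=S3) = 0.400, P(Grade=C) = 0.200, and 0.400×0.200 = 0.080 matches the joint entry. So Supplier and Grade are independent.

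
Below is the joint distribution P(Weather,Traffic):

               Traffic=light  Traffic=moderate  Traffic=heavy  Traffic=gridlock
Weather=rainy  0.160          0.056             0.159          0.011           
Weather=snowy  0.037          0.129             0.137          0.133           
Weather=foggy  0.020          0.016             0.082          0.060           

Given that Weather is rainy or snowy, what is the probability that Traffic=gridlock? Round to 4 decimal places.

P(Weather=rainy) = 0.160 + 0.056 + 0.159 + 0.011 = 0.386.
P(Weather=snowy) = 0.037 + 0.129 + 0.137 + 0.133 = 0.436.
P(Weather ∈ {rainy, snowy}) = 0.386 + 0.436 = 0.822; P(Traffic=gridlock, Weather ∈ {rainy, snowy}) = 0.011 + 0.133 = 0.144.
P(Traffic=gridlock | Weather ∈ {rainy, snowy}) = 0.144/0.822 = 0.1752.

0.1752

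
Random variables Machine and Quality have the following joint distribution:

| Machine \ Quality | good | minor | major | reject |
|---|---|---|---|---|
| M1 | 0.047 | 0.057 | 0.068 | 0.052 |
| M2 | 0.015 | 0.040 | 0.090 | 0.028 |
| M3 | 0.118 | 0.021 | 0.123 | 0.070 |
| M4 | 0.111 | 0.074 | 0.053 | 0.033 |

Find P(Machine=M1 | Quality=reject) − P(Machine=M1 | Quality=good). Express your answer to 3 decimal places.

P(Quality=reject) = 0.052 + 0.028 + 0.070 + 0.033 = 0.183; P(Machine=M1 | Quality=reject) = 0.052/0.183 = 0.2842.
P(Quality=good) = 0.047 + 0.015 + 0.118 + 0.111 = 0.291; P(Machine=M1 | Quality=good) = 0.047/0.291 = 0.1615.
Difference = 0.123.

0.123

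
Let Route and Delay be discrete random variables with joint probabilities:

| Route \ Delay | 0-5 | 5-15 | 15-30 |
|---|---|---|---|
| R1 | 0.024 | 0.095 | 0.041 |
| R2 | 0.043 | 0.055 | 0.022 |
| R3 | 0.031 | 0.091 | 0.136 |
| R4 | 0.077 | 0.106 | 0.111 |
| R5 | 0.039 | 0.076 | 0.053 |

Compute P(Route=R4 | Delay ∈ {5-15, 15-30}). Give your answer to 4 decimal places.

P(Delay=5-15) = 0.095 + 0.055 + 0.091 + 0.106 + 0.076 = 0.423.
P(Delay=15-30) = 0.041 + 0.022 + 0.136 + 0.111 + 0.053 = 0.363.
P(Delay ∈ {5-15, 15-30}) = 0.423 + 0.363 = 0.786; P(Route=R4, Delay ∈ {5-15, 15-30}) = 0.106 + 0.111 = 0.217.
P(Route=R4 | Delay ∈ {5-15, 15-30}) = 0.217/0.786 = 0.2761.

0.2761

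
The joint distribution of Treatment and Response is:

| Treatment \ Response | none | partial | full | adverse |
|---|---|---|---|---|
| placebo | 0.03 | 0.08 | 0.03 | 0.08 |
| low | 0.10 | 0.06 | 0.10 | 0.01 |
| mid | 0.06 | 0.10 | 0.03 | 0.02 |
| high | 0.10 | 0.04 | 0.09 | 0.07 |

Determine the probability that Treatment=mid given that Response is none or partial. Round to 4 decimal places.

0.2807

P(Response=none) = 0.03 + 0.10 + 0.06 + 0.10 = 0.29.
P(Response=partial) = 0.08 + 0.06 + 0.10 + 0.04 = 0.28.
P(Response ∈ {none, partial}) = 0.29 + 0.28 = 0.57; P(Treatment=mid, Response ∈ {none, partial}) = 0.06 + 0.10 = 0.16.
P(Treatment=mid | Response ∈ {none, partial}) = 0.16/0.57 = 0.2807.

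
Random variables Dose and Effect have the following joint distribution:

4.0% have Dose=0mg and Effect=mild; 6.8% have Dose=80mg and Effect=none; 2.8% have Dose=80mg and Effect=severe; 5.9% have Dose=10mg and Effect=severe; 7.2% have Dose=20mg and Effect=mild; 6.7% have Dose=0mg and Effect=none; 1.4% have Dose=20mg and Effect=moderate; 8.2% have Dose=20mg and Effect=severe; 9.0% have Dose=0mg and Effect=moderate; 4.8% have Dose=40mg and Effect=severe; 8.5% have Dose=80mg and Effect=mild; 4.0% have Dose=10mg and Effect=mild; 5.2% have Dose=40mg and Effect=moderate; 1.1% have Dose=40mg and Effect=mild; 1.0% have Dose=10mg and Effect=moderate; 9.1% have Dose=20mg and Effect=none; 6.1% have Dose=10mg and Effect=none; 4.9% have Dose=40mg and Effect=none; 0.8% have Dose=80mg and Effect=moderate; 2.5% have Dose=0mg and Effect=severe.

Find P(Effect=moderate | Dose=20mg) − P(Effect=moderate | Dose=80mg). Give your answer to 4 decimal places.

P(Dose=20mg) = 0.091 + 0.072 + 0.014 + 0.082 = 0.259; P(Effect=moderate | Dose=20mg) = 0.014/0.259 = 0.05405.
P(Dose=80mg) = 0.068 + 0.085 + 0.008 + 0.028 = 0.189; P(Effect=moderate | Dose=80mg) = 0.008/0.189 = 0.04233.
Difference = 0.0117.

0.0117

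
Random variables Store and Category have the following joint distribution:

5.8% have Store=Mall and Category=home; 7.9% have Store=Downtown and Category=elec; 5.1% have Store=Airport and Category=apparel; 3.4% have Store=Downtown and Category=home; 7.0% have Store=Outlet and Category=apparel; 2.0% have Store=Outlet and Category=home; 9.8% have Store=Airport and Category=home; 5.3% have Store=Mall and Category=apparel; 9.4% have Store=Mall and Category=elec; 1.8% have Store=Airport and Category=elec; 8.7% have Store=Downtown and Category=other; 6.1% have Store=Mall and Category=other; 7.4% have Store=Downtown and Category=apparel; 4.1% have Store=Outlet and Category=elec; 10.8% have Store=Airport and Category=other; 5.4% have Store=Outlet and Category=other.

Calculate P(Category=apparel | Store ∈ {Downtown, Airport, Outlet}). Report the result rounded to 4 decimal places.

0.2657

P(Store=Downtown) = 0.074 + 0.079 + 0.034 + 0.087 = 0.274.
P(Store=Airport) = 0.051 + 0.018 + 0.098 + 0.108 = 0.275.
P(Store=Outlet) = 0.070 + 0.041 + 0.020 + 0.054 = 0.185.
P(Store ∈ {Downtown, Airport, Outlet}) = 0.274 + 0.275 + 0.185 = 0.734; P(Category=apparel, Store ∈ {Downtown, Airport, Outlet}) = 0.074 + 0.051 + 0.070 = 0.195.
P(Category=apparel | Store ∈ {Downtown, Airport, Outlet}) = 0.195/0.734 = 0.2657.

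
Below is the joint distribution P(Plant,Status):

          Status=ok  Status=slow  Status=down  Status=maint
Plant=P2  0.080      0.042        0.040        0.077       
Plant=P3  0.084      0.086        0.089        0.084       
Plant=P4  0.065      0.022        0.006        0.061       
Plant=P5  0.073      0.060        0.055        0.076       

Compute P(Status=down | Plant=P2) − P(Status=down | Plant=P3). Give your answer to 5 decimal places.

P(Plant=P2) = 0.080 + 0.042 + 0.040 + 0.077 = 0.239; P(Status=down | Plant=P2) = 0.040/0.239 = 0.167364.
P(Plant=P3) = 0.084 + 0.086 + 0.089 + 0.084 = 0.343; P(Status=down | Plant=P3) = 0.089/0.343 = 0.259475.
Difference = -0.09211.

-0.09211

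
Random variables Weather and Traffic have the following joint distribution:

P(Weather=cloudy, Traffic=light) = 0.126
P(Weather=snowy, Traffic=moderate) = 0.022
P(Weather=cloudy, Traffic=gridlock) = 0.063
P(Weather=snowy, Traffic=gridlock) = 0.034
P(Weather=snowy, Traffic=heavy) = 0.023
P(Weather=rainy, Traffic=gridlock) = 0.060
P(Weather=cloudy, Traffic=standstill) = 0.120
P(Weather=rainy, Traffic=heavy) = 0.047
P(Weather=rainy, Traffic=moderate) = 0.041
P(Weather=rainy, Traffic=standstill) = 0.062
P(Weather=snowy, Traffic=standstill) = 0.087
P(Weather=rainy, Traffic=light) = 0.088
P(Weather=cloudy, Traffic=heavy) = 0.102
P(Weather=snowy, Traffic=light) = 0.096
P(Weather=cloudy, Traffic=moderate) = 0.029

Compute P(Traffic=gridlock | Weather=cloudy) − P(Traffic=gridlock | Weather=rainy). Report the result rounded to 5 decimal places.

P(Weather=cloudy) = 0.126 + 0.029 + 0.102 + 0.063 + 0.120 = 0.440; P(Traffic=gridlock | Weather=cloudy) = 0.063/0.440 = 0.143182.
P(Weather=rainy) = 0.088 + 0.041 + 0.047 + 0.060 + 0.062 = 0.298; P(Traffic=gridlock | Weather=rainy) = 0.060/0.298 = 0.201342.
Difference = -0.05816.

-0.05816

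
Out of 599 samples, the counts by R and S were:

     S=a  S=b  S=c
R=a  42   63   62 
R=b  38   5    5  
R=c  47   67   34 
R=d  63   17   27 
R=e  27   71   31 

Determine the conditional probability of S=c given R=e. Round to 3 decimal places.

0.240

Total with R=e: 27 + 71 + 31 = 129.
P(S=c | R=e) = 31/129 = 0.240.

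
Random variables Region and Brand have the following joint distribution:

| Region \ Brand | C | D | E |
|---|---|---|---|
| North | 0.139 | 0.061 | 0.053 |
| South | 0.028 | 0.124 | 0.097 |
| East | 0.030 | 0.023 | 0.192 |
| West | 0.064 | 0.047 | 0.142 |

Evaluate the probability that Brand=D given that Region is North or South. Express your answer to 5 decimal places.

P(Region=North) = 0.139 + 0.061 + 0.053 = 0.253.
P(Region=South) = 0.028 + 0.124 + 0.097 = 0.249.
P(Region ∈ {North, South}) = 0.253 + 0.249 = 0.502; P(Brand=D, Region ∈ {North, South}) = 0.061 + 0.124 = 0.185.
P(Brand=D | Region ∈ {North, South}) = 0.185/0.502 = 0.36853.

0.36853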